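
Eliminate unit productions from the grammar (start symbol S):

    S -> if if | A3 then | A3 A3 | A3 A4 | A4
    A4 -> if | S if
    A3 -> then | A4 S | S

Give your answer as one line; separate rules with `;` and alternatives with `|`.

S -> if | S if | if if | A3 then | A3 A3 | A3 A4; A4 -> if | S if; A3 -> if | S if | if if | A3 then | A3 A3 | A3 A4 | then | A4 S

Unit pairs: A3 ⇒* {A4, S}; S ⇒* {A4}.
For each unit pair (A, B), copy every non-unit production of B to A, then drop all unit productions.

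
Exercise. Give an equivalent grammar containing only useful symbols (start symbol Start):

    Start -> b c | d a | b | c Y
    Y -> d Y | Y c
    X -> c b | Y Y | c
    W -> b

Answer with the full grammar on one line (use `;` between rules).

Generating nonterminals: {Start, W, X}.
Reachable from Start after that: {Start}.
Removed useless symbols: {W, X, Y} and every production mentioning them.

Start -> b c | d a | b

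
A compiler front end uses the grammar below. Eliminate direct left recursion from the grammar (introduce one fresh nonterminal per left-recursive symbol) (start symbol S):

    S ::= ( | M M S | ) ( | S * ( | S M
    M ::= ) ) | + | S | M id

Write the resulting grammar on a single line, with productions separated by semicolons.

Directly left-recursive nonterminals: S, M.
For S: α = {* (, M}, β = {(, M M S, ) (}. Rewrite as S → β S' and S' → α S' | ε.
For M: α = {id}, β = {) ), +, S}. Rewrite as M → β M' and M' → α M' | ε.

S ::= ( S' | M M S S' | ) ( S'; M ::= ) ) M' | + M' | S M'; S' ::= * ( S' | M S' | ε; M' ::= id M' | ε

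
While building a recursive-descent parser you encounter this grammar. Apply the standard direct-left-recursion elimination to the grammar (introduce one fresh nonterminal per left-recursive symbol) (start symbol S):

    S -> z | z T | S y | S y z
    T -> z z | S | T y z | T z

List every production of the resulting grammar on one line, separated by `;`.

S, T are directly left-recursive.
For S: α = {y, y z}, β = {z, z T}. Rewrite as S → β S' and S' → α S' | ε.
For T: α = {y z, z}, β = {z z, S}. Rewrite as T → β T' and T' → α T' | ε.

S -> z S' | z T S'; T -> z z T' | S T'; S' -> y S' | y z S' | eps; T' -> y z T' | z T' | eps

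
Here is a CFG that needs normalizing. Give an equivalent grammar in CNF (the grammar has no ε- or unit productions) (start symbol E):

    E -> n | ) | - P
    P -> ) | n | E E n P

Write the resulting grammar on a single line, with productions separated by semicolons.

Introduce a nonterminal for each terminal appearing in a rule of length ≥ 2: X1 → -, X2 → n.
Binarize each right-hand side of length ≥ 3 by chaining fresh nonterminals (Y1, Y2, …): affected rules were P → E E X2 P.

E -> n | ) | X1 P; P -> ) | n | E Y1; X1 -> -; X2 -> n; Y1 -> E Y2; Y2 -> X2 P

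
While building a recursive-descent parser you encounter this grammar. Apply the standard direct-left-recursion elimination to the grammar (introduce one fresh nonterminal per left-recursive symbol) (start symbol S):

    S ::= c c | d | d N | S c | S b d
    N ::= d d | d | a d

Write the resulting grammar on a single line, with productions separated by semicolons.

Left recursion appears on S.
For S: α = {c, b d}, β = {c c, d, d N}. Rewrite as S → β S' and S' → α S' | ε.

S ::= c c S' | d S' | d N S'; N ::= d d | d | a d; S' ::= c S' | b d S' | ε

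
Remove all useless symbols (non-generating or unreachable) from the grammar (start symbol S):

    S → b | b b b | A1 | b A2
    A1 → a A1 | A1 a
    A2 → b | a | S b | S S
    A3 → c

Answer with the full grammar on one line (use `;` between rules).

S → b | b b b | b A2; A2 → b | a | S b | S S

Generating nonterminals: {A2, A3, S}.
Reachable from S after that: {A2, S}.
Removed useless symbols: {A1, A3} and every production mentioning them.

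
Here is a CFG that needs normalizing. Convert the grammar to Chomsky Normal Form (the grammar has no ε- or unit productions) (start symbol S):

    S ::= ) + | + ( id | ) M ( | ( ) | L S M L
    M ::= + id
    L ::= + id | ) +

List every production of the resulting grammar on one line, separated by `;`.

Introduce a nonterminal for each terminal appearing in a rule of length ≥ 2: X1 → ), X2 → +, X3 → (, X4 → id.
Binarize each right-hand side of length ≥ 3 by chaining fresh nonterminals (Y1, Y2, …): affected rules were S → X2 X3 X4; S → X1 M X3; S → L S M L.

S ::= X1 X2 | X2 Y1 | X1 Y2 | X3 X1 | L Y3; M ::= X2 X4; L ::= X2 X4 | X1 X2; X1 ::= ); X2 ::= +; X3 ::= (; X4 ::= id; Y1 ::= X3 X4; Y2 ::= M X3; Y3 ::= S Y4; Y4 ::= M L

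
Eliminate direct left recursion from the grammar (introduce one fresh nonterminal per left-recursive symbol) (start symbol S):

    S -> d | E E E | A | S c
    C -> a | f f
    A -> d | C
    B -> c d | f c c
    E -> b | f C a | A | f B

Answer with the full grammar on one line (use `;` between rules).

S -> d S' | E E E S' | A S'; C -> a | f f; A -> d | C; B -> c d | f c c; E -> b | f C a | A | f B; S' -> c S' | ε

Left recursion appears on S.
For S: α = {c}, β = {d, E E E, A}. Rewrite as S → β S' and S' → α S' | ε.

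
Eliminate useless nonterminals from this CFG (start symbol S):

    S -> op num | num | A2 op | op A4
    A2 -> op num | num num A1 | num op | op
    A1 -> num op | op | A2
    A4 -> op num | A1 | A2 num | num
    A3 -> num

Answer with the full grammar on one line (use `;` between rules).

Generating nonterminals: {A1, A2, A3, A4, S}.
Reachable from S after that: {A1, A2, A4, S}.
Removed useless symbols: {A3} and every production mentioning them.

S -> op num | num | A2 op | op A4; A2 -> op num | num num A1 | num op | op; A1 -> num op | op | A2; A4 -> op num | A1 | A2 num | num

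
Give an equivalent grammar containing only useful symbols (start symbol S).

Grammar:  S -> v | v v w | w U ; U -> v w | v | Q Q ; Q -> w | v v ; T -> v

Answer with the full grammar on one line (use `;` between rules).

S -> v | v v w | w U; U -> v w | v | Q Q; Q -> w | v v

Generating nonterminals: {Q, S, T, U}.
Reachable from S after that: {Q, S, U}.
Removed useless symbols: {T} and every production mentioning them.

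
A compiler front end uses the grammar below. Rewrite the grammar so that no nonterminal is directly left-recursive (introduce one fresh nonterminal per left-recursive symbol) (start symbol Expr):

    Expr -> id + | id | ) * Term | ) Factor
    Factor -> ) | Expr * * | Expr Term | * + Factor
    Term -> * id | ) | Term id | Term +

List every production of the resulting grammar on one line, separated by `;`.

Expr -> id + | id | ) * Term | ) Factor; Factor -> ) | Expr * * | Expr Term | * + Factor; Term -> * id Term1 | ) Term1; Term1 -> id Term1 | + Term1 | ε

Left recursion appears on Term.
For Term: α = {id, +}, β = {* id, )}. Rewrite as Term → β Term1 and Term1 → α Term1 | ε.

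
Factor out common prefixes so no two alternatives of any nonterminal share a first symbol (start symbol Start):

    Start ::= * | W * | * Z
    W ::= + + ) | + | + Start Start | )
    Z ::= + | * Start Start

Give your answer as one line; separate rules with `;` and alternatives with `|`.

Start ::= W * | * Start1; W ::= ) | + W1; Z ::= + | * Start Start; Start1 ::= ε | Z; W1 ::= + ) | ε | Start Start

Start has alternatives sharing prefix '*': factor to Start → * Start1 with Start1 → ε | Z.
W has alternatives sharing prefix '+': factor to W → + W1 with W1 → + ) | ε | Start Start.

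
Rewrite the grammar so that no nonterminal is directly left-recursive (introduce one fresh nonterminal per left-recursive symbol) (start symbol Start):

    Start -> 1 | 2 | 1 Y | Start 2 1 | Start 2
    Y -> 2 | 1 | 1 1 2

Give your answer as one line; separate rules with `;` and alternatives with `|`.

Left recursion appears on Start.
For Start: α = {2 1, 2}, β = {1, 2, 1 Y}. Rewrite as Start → β Start1 and Start1 → α Start1 | ε.

Start -> 1 Start1 | 2 Start1 | 1 Y Start1; Y -> 2 | 1 | 1 1 2; Start1 -> 2 1 Start1 | 2 Start1 | eps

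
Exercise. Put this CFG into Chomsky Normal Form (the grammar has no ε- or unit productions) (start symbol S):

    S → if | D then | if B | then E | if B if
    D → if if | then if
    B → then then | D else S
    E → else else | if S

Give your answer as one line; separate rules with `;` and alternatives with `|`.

Introduce a nonterminal for each terminal appearing in a rule of length ≥ 2: X1 → then, X2 → if, X3 → else.
Binarize each right-hand side of length ≥ 3 by chaining fresh nonterminals (Y1, Y2, …): affected rules were S → X2 B X2; B → D X3 S.

S → if | D X1 | X2 B | X1 E | X2 Y1; D → X2 X2 | X1 X2; B → X1 X1 | D Y2; E → X3 X3 | X2 S; X1 → then; X2 → if; X3 → else; Y1 → B X2; Y2 → X3 S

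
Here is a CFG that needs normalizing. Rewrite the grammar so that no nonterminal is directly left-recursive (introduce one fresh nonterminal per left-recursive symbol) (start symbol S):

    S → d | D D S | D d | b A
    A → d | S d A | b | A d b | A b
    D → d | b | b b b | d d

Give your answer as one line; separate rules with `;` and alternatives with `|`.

Left recursion appears on A.
For A: α = {d b, b}, β = {d, S d A, b}. Rewrite as A → β A' and A' → α A' | ε.

S → d | D D S | D d | b A; A → d A' | S d A A' | b A'; D → d | b | b b b | d d; A' → d b A' | b A' | ε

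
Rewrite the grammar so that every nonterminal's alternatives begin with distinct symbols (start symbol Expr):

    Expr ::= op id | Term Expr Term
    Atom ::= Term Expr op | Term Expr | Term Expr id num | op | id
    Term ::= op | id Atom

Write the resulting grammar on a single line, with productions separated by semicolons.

Expr ::= op id | Term Expr Term; Atom ::= op | id | Term Expr Atom1; Term ::= op | id Atom; Atom1 ::= op | eps | id num

Atom has alternatives sharing prefix 'Term Expr': factor to Atom → Term Expr Atom1 with Atom1 → op | ε | id num.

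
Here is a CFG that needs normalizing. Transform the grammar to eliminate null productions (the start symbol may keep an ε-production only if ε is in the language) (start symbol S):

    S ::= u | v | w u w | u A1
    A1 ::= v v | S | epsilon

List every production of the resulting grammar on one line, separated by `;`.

S ::= u | v | w u w | u A1; A1 ::= v v | S

The nullable symbols are {A1}.
ε ∉ L(G), so no ε-production is kept.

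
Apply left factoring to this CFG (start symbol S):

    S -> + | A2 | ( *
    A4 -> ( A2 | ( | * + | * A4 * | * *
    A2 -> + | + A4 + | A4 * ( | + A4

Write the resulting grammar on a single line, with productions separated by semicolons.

S -> + | A2 | ( *; A4 -> * A4' | ( A4''; A2 -> A4 * ( | + A2'; A4' -> + | A4 * | *; A4'' -> A2 | ε; A2' -> ε | A4 A2''; A2'' -> + | ε

A4 has alternatives sharing prefix '*': factor to A4 → * A4' with A4' → + | A4 * | *.
A4 has alternatives sharing prefix '(': factor to A4 → ( A4'' with A4'' → A2 | ε.
A2 has alternatives sharing prefix '+': factor to A2 → + A2' with A2' → ε | A4 + | A4.
A2' has alternatives sharing prefix 'A4': factor to A2' → A4 A2'' with A2'' → + | ε.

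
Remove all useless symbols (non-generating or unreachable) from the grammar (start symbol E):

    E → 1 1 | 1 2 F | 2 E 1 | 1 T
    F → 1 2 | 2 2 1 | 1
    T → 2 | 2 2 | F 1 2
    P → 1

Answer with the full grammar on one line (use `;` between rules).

Generating nonterminals: {E, F, P, T}.
Reachable from E after that: {E, F, T}.
Removed useless symbols: {P} and every production mentioning them.

E → 1 1 | 1 2 F | 2 E 1 | 1 T; F → 1 2 | 2 2 1 | 1; T → 2 | 2 2 | F 1 2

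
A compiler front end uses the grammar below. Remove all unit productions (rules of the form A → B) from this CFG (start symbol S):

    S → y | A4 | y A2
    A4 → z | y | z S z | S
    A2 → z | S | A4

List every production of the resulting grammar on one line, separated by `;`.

S → z | y | z S z | y A2; A4 → z | y | z S z | y A2; A2 → z | y | z S z | y A2

Unit pairs: A2 ⇒* {A4, S}; A4 ⇒* {S}; S ⇒* {A4}.
For every A with A ⇒* B via unit rules, add B's non-unit alternatives to A; then delete every rule of the form X → Y.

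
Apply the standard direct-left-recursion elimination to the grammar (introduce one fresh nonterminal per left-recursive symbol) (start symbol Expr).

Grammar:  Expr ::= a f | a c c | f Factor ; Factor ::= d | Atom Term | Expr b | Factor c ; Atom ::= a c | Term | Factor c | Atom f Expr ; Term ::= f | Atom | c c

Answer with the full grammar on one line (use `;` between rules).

Expr ::= a f | a c c | f Factor; Factor ::= d Factor1 | Atom Term Factor1 | Expr b Factor1; Atom ::= a c Atom1 | Term Atom1 | Factor c Atom1; Term ::= f | Atom | c c; Factor1 ::= c Factor1 | ε; Atom1 ::= f Expr Atom1 | ε

Left recursion appears on Factor, Atom.
For Factor: α = {c}, β = {d, Atom Term, Expr b}. Rewrite as Factor → β Factor1 and Factor1 → α Factor1 | ε.
For Atom: α = {f Expr}, β = {a c, Term, Factor c}. Rewrite as Atom → β Atom1 and Atom1 → α Atom1 | ε.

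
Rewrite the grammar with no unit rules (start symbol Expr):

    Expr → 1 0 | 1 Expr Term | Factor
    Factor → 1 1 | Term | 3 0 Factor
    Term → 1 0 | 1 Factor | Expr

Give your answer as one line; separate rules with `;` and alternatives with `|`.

Unit pairs: Expr ⇒* {Factor, Term}; Factor ⇒* {Expr, Term}; Term ⇒* {Expr, Factor}.
Replace each nonterminal's rules with the union of the non-unit rules of every nonterminal it unit-derives.

Expr → 1 0 | 1 Factor | 1 1 | 3 0 Factor | 1 Expr Term; Factor → 1 0 | 1 Factor | 1 1 | 3 0 Factor | 1 Expr Term; Term → 1 0 | 1 Factor | 1 1 | 3 0 Factor | 1 Expr Term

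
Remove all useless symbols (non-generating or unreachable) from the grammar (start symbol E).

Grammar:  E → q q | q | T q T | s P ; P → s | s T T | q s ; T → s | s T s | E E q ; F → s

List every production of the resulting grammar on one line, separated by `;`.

Generating nonterminals: {E, F, P, T}.
Reachable from E after that: {E, P, T}.
Removed useless symbols: {F} and every production mentioning them.

E → q q | q | T q T | s P; P → s | s T T | q s; T → s | s T s | E E q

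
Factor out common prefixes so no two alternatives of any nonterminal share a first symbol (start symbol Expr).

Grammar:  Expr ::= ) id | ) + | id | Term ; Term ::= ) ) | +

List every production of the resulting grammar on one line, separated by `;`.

Expr has alternatives sharing prefix ')': factor to Expr → ) Expr1 with Expr1 → id | +.

Expr ::= id | Term | ) Expr1; Term ::= ) ) | +; Expr1 ::= id | +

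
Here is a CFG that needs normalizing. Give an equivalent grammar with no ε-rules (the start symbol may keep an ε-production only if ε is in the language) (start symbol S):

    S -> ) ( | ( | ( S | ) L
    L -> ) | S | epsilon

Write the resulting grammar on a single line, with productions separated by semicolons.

Nullable nonterminals: {L}.
ε ∉ L(G), so no ε-production is kept.
For each production, add variants omitting each subset of nullable occurrences: S → ) L gives ) L | ).

S -> ) ( | ( | ( S | ) L | ); L -> ) | S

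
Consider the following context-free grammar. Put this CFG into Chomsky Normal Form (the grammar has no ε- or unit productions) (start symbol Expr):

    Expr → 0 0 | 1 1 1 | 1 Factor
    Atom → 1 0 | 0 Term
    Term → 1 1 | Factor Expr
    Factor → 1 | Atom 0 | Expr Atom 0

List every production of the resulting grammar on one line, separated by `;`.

Expr → X1 X1 | X2 Y1 | X2 Factor; Atom → X2 X1 | X1 Term; Term → X2 X2 | Factor Expr; Factor → 1 | Atom X1 | Expr Y2; X1 → 0; X2 → 1; Y1 → X2 X2; Y2 → Atom X1

Introduce a nonterminal for each terminal appearing in a rule of length ≥ 2: X1 → 0, X2 → 1.
Binarize each right-hand side of length ≥ 3 by chaining fresh nonterminals (Y1, Y2, …): affected rules were Expr → X2 X2 X2; Factor → Expr Atom X1.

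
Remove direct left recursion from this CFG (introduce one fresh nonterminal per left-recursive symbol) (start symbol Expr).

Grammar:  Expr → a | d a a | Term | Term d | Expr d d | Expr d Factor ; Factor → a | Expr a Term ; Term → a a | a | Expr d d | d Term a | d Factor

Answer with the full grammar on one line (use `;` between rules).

Expr → a Expr1 | d a a Expr1 | Term Expr1 | Term d Expr1; Factor → a | Expr a Term; Term → a a | a | Expr d d | d Term a | d Factor; Expr1 → d d Expr1 | d Factor Expr1 | ε

Directly left-recursive nonterminal: Expr.
For Expr: α = {d d, d Factor}, β = {a, d a a, Term, Term d}. Rewrite as Expr → β Expr1 and Expr1 → α Expr1 | ε.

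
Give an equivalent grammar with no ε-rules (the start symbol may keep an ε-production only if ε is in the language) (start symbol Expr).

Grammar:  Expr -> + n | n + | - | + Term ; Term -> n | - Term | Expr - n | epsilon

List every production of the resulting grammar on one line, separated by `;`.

Expr -> + n | n + | - | + Term | +; Term -> n | - Term | - | Expr - n

Nullable set = {Term}.
ε ∉ L(G), so no ε-production is kept.
Expand every rule over subsets of its nullable positions: Expr → + Term gives + Term | +. Term → - Term gives - Term | -.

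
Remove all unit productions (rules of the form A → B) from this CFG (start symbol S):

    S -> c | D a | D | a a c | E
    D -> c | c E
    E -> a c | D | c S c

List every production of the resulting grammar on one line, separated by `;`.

Unit pairs: E ⇒* {D}; S ⇒* {D, E}.
Replace each nonterminal's rules with the union of the non-unit rules of every nonterminal it unit-derives.

S -> a c | c S c | c | c E | D a | a a c; D -> c | c E; E -> a c | c S c | c | c E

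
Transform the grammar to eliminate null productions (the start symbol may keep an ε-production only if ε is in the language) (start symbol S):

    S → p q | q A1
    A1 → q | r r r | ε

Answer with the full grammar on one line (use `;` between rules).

Nullable nonterminals: {A1}.
ε ∉ L(G), so no ε-production is kept.
Add the nullable-subset variants: S → q A1 gives q A1 | q.

S → p q | q A1 | q; A1 → q | r r r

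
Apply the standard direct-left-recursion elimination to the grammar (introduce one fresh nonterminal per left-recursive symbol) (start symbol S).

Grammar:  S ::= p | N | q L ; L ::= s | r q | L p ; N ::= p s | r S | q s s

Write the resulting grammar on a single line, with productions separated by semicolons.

Directly left-recursive nonterminal: L.
For L: α = {p}, β = {s, r q}. Rewrite as L → β L' and L' → α L' | ε.

S ::= p | N | q L; L ::= s L' | r q L'; N ::= p s | r S | q s s; L' ::= p L' | ε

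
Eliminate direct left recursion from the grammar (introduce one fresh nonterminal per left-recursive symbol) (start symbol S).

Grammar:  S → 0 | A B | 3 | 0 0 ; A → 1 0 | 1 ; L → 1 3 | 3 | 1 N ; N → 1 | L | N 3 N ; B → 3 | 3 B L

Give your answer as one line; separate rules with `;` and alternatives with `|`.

S → 0 | A B | 3 | 0 0; A → 1 0 | 1; L → 1 3 | 3 | 1 N; N → 1 N' | L N'; B → 3 | 3 B L; N' → 3 N N' | ε

Left recursion appears on N.
For N: α = {3 N}, β = {1, L}. Rewrite as N → β N' and N' → α N' | ε.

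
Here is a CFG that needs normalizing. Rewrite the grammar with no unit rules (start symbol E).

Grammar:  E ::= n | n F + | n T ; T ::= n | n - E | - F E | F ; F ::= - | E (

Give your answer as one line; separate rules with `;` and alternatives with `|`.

Unit pairs: T ⇒* {F}.
Replace each nonterminal's rules with the union of the non-unit rules of every nonterminal it unit-derives.

E ::= n | n F + | n T; T ::= - | E ( | n | n - E | - F E; F ::= - | E (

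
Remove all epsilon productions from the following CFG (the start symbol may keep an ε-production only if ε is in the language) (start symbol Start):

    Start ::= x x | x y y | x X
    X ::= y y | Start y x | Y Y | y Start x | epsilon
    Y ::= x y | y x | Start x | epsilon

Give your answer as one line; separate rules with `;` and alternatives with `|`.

Nullable nonterminals: {X, Y}.
ε ∉ L(G), so no ε-production is kept.
For each production, add variants omitting each subset of nullable occurrences: Start → x X gives x X | x. X → Y Y gives Y Y | Y.

Start ::= x x | x y y | x X | x; X ::= y y | Start y x | Y Y | Y | y Start x; Y ::= x y | y x | Start x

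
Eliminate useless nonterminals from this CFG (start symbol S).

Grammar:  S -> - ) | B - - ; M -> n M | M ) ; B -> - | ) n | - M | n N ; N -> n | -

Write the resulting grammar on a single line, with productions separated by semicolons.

S -> - ) | B - -; B -> - | ) n | n N; N -> n | -

Generating nonterminals: {B, N, S}.
Reachable from S after that: {B, N, S}.
Removed useless symbols: {M} and every production mentioning them.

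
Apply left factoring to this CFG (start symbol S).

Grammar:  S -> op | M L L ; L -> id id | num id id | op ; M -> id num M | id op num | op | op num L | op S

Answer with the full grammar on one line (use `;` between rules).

M has alternatives sharing prefix 'op': factor to M → op M' with M' → ε | num L | S.
M has alternatives sharing prefix 'id': factor to M → id M'' with M'' → num M | op num.

S -> op | M L L; L -> id id | num id id | op; M -> op M' | id M''; M' -> eps | num L | S; M'' -> num M | op num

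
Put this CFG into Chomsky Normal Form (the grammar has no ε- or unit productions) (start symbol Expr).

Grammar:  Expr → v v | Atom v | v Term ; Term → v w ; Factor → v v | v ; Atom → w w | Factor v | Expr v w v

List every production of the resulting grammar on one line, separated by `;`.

Introduce a nonterminal for each terminal appearing in a rule of length ≥ 2: X1 → v, X2 → w.
Binarize each right-hand side of length ≥ 3 by chaining fresh nonterminals (Y1, Y2, …): affected rules were Atom → Expr X1 X2 X1.

Expr → X1 X1 | Atom X1 | X1 Term; Term → X1 X2; Factor → X1 X1 | v; Atom → X2 X2 | Factor X1 | Expr Y1; X1 → v; X2 → w; Y1 → X1 Y2; Y2 → X2 X1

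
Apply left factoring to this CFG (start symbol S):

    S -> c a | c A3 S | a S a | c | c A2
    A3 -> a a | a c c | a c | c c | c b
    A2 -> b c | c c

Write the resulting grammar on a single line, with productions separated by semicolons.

S has alternatives sharing prefix 'c': factor to S → c S' with S' → a | A3 S | ε | A2.
A3 has alternatives sharing prefix 'a': factor to A3 → a A3' with A3' → a | c c | c.
A3 has alternatives sharing prefix 'c': factor to A3 → c A3'' with A3'' → c | b.
A3' has alternatives sharing prefix 'c': factor to A3' → c A3''' with A3''' → c | ε.

S -> a S a | c S'; A3 -> a A3' | c A3''; A2 -> b c | c c; S' -> a | A3 S | epsilon | A2; A3' -> a | c A3'''; A3'' -> c | b; A3''' -> c | epsilon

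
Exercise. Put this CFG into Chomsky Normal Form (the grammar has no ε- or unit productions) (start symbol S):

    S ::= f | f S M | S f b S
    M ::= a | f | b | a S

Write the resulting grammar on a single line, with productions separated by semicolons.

S ::= f | X1 Y1 | S Y2; M ::= a | f | b | X3 S; X1 ::= f; X2 ::= b; X3 ::= a; Y1 ::= S M; Y2 ::= X1 Y3; Y3 ::= X2 S

Introduce a nonterminal for each terminal appearing in a rule of length ≥ 2: X1 → f, X2 → b, X3 → a.
Binarize each right-hand side of length ≥ 3 by chaining fresh nonterminals (Y1, Y2, …): affected rules were S → X1 S M; S → S X1 X2 S.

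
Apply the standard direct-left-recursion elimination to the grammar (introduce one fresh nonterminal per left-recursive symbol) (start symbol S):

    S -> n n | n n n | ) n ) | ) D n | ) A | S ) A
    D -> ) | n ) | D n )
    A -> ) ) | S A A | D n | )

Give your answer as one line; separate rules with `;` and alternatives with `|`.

Left recursion appears on S, D.
For S: α = {) A}, β = {n n, n n n, ) n ), ) D n, ) A}. Rewrite as S → β S' and S' → α S' | ε.
For D: α = {n )}, β = {), n )}. Rewrite as D → β D' and D' → α D' | ε.

S -> n n S' | n n n S' | ) n ) S' | ) D n S' | ) A S'; D -> ) D' | n ) D'; A -> ) ) | S A A | D n | ); S' -> ) A S' | ε; D' -> n ) D' | ε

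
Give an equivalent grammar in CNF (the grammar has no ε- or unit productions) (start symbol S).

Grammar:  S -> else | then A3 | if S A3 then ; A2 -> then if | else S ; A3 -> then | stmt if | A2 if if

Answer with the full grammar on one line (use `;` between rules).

S -> else | X1 A3 | X2 Y1; A2 -> X1 X2 | X3 S; A3 -> then | X4 X2 | A2 Y3; X1 -> then; X2 -> if; X3 -> else; X4 -> stmt; Y1 -> S Y2; Y2 -> A3 X1; Y3 -> X2 X2

Introduce a nonterminal for each terminal appearing in a rule of length ≥ 2: X1 → then, X2 → if, X3 → else, X4 → stmt.
Binarize each right-hand side of length ≥ 3 by chaining fresh nonterminals (Y1, Y2, …): affected rules were S → X2 S A3 X1; A3 → A2 X2 X2.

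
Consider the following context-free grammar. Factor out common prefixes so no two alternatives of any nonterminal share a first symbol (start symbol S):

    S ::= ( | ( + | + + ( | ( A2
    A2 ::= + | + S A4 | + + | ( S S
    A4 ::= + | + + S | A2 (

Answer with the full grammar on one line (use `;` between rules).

S ::= + + ( | ( S'; A2 ::= ( S S | + A2'; A4 ::= A2 ( | + A4'; S' ::= ε | + | A2; A2' ::= ε | S A4 | +; A4' ::= ε | + S

S has alternatives sharing prefix '(': factor to S → ( S' with S' → ε | + | A2.
A2 has alternatives sharing prefix '+': factor to A2 → + A2' with A2' → ε | S A4 | +.
A4 has alternatives sharing prefix '+': factor to A4 → + A4' with A4' → ε | + S.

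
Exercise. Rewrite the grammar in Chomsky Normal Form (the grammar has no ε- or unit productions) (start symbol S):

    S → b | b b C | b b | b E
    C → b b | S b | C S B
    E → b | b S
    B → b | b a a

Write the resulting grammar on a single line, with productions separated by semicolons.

S → b | X1 Y1 | X1 X1 | X1 E; C → X1 X1 | S X1 | C Y2; E → b | X1 S; B → b | X1 Y3; X1 → b; X2 → a; Y1 → X1 C; Y2 → S B; Y3 → X2 X2

Introduce a nonterminal for each terminal appearing in a rule of length ≥ 2: X1 → b, X2 → a.
Binarize each right-hand side of length ≥ 3 by chaining fresh nonterminals (Y1, Y2, …): affected rules were S → X1 X1 C; C → C S B; B → X1 X2 X2.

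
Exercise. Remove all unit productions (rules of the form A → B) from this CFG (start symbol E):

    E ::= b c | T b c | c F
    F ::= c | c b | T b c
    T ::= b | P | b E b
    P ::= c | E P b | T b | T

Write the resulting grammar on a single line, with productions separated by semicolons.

E ::= b c | T b c | c F; F ::= c | c b | T b c; T ::= c | E P b | T b | b | b E b; P ::= c | E P b | T b | b | b E b

Unit pairs: P ⇒* {T}; T ⇒* {P}.
For every A with A ⇒* B via unit rules, add B's non-unit alternatives to A; then delete every rule of the form X → Y.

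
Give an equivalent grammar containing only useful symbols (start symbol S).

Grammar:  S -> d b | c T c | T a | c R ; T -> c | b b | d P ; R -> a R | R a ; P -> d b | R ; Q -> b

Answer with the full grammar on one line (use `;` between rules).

S -> d b | c T c | T a; T -> c | b b | d P; P -> d b

Generating nonterminals: {P, Q, S, T}.
Reachable from S after that: {P, S, T}.
Removed useless symbols: {Q, R} and every production mentioning them.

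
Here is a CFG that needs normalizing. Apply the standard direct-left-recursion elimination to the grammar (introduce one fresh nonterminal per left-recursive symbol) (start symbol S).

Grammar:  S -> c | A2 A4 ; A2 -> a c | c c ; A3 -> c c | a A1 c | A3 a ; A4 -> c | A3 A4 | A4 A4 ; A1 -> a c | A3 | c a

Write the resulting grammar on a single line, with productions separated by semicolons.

S -> c | A2 A4; A2 -> a c | c c; A3 -> c c A3' | a A1 c A3'; A4 -> c A4' | A3 A4 A4'; A1 -> a c | A3 | c a; A3' -> a A3' | ε; A4' -> A4 A4' | ε

Directly left-recursive nonterminals: A3, A4.
For A3: α = {a}, β = {c c, a A1 c}. Rewrite as A3 → β A3' and A3' → α A3' | ε.
For A4: α = {A4}, β = {c, A3 A4}. Rewrite as A4 → β A4' and A4' → α A4' | ε.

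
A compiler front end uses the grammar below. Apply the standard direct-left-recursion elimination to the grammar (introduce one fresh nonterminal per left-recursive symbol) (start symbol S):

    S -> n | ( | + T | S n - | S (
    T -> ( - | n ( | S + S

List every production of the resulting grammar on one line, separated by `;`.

S is directly left-recursive.
For S: α = {n -, (}, β = {n, (, + T}. Rewrite as S → β S' and S' → α S' | ε.

S -> n S' | ( S' | + T S'; T -> ( - | n ( | S + S; S' -> n - S' | ( S' | ε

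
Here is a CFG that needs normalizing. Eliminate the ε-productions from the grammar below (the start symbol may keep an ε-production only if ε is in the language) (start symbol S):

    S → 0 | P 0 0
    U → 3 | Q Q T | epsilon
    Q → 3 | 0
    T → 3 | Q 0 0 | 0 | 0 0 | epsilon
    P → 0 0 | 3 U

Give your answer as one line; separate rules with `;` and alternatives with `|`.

Nullable set = {T, U}.
ε ∉ L(G), so no ε-production is kept.
For each production, add variants omitting each subset of nullable occurrences: U → Q Q T gives Q Q T | Q Q. P → 3 U gives 3 U | 3.

S → 0 | P 0 0; U → 3 | Q Q T | Q Q; Q → 3 | 0; T → 3 | Q 0 0 | 0 | 0 0; P → 0 0 | 3 U | 3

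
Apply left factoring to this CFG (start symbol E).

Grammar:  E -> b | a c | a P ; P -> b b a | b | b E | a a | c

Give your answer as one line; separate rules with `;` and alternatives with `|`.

E -> b | a E'; P -> a a | c | b P'; E' -> c | P; P' -> b a | ε | E

E has alternatives sharing prefix 'a': factor to E → a E' with E' → c | P.
P has alternatives sharing prefix 'b': factor to P → b P' with P' → b a | ε | E.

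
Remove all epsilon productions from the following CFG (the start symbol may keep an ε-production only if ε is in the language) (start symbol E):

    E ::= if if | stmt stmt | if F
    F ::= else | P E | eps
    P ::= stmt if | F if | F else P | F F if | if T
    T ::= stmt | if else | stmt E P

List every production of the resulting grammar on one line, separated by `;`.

Nullable set = {F}.
ε ∉ L(G), so no ε-production is kept.
For each production, add variants omitting each subset of nullable occurrences: E → if F gives if F | if. P → F if gives F if | if. P → F else P gives F else P | else P.

E ::= if if | stmt stmt | if F | if; F ::= else | P E; P ::= stmt if | F if | if | F else P | else P | F F if | if T; T ::= stmt | if else | stmt E P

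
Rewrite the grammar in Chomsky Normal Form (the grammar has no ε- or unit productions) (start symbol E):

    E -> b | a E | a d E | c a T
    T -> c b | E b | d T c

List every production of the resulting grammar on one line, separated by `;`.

E -> b | X1 E | X1 Y1 | X3 Y2; T -> X3 X4 | E X4 | X2 Y3; X1 -> a; X2 -> d; X3 -> c; X4 -> b; Y1 -> X2 E; Y2 -> X1 T; Y3 -> T X3

Introduce a nonterminal for each terminal appearing in a rule of length ≥ 2: X1 → a, X2 → d, X3 → c, X4 → b.
Binarize each right-hand side of length ≥ 3 by chaining fresh nonterminals (Y1, Y2, …): affected rules were E → X1 X2 E; E → X3 X1 T; T → X2 T X3.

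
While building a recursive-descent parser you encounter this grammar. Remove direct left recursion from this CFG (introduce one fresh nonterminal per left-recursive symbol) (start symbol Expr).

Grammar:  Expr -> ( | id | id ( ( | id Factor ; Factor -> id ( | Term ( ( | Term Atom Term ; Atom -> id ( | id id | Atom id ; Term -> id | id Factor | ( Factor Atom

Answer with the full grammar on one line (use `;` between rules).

Atom is directly left-recursive.
For Atom: α = {id}, β = {id (, id id}. Rewrite as Atom → β Atom1 and Atom1 → α Atom1 | ε.

Expr -> ( | id | id ( ( | id Factor; Factor -> id ( | Term ( ( | Term Atom Term; Atom -> id ( Atom1 | id id Atom1; Term -> id | id Factor | ( Factor Atom; Atom1 -> id Atom1 | ε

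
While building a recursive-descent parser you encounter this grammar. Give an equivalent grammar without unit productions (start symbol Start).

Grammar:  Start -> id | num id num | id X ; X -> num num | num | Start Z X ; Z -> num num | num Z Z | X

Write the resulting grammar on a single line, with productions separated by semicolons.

Unit pairs: Z ⇒* {X}.
Replace each nonterminal's rules with the union of the non-unit rules of every nonterminal it unit-derives.

Start -> id | num id num | id X; X -> num num | num | Start Z X; Z -> num num | num Z Z | num | Start Z X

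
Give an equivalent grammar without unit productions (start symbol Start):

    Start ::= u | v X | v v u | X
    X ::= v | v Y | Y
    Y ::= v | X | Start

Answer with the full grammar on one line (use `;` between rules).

Unit pairs: Start ⇒* {X, Y}; X ⇒* {Start, Y}; Y ⇒* {Start, X}.
For every A with A ⇒* B via unit rules, add B's non-unit alternatives to A; then delete every rule of the form X → Y.

Start ::= u | v X | v v u | v | v Y; X ::= u | v X | v v u | v | v Y; Y ::= u | v X | v v u | v | v Y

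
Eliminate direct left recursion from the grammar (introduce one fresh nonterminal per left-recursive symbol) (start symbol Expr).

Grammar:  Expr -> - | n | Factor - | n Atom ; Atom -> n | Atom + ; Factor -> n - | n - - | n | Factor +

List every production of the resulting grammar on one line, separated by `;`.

Atom, Factor are directly left-recursive.
For Atom: α = {+}, β = {n}. Rewrite as Atom → β Atom1 and Atom1 → α Atom1 | ε.
For Factor: α = {+}, β = {n -, n - -, n}. Rewrite as Factor → β Factor1 and Factor1 → α Factor1 | ε.

Expr -> - | n | Factor - | n Atom; Atom -> n Atom1; Factor -> n - Factor1 | n - - Factor1 | n Factor1; Atom1 -> + Atom1 | epsilon; Factor1 -> + Factor1 | epsilon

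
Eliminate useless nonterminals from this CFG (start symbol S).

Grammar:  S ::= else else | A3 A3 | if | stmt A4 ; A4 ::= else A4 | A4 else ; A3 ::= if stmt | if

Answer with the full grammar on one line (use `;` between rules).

S ::= else else | A3 A3 | if; A3 ::= if stmt | if

Generating nonterminals: {A3, S}.
Reachable from S after that: {A3, S}.
Removed useless symbols: {A4} and every production mentioning them.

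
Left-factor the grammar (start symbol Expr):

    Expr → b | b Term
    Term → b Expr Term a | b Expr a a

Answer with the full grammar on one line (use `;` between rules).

Expr → b Expr1; Term → b Expr Term1; Expr1 → ε | Term; Term1 → Term a | a a

Expr has alternatives sharing prefix 'b': factor to Expr → b Expr1 with Expr1 → ε | Term.
Term has alternatives sharing prefix 'b Expr': factor to Term → b Expr Term1 with Term1 → Term a | a a.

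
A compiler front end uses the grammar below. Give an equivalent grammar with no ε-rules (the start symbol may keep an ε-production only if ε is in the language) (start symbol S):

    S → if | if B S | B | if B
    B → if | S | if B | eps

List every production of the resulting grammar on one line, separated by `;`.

Nullable nonterminals: {B, S}.
ε ∈ L(G) since S is nullable, so keep S → ε.
Add the nullable-subset variants: S → if B S gives if B S | if B | if S.

S → if | if B S | if B | if S | B | ε; B → if | S | if B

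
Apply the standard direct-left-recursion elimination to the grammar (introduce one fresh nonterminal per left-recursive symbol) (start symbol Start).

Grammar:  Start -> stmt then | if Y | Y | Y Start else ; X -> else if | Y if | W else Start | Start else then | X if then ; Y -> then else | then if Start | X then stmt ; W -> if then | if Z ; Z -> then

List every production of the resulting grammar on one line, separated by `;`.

Start -> stmt then | if Y | Y | Y Start else; X -> else if X1 | Y if X1 | W else Start X1 | Start else then X1; Y -> then else | then if Start | X then stmt; W -> if then | if Z; Z -> then; X1 -> if then X1 | eps

Left recursion appears on X.
For X: α = {if then}, β = {else if, Y if, W else Start, Start else then}. Rewrite as X → β X1 and X1 → α X1 | ε.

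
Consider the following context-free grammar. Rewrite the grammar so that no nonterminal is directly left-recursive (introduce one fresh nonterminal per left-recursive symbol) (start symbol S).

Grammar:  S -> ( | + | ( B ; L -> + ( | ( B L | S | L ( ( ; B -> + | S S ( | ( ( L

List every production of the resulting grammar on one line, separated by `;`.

L is directly left-recursive.
For L: α = {( (}, β = {+ (, ( B L, S}. Rewrite as L → β L' and L' → α L' | ε.

S -> ( | + | ( B; L -> + ( L' | ( B L L' | S L'; B -> + | S S ( | ( ( L; L' -> ( ( L' | ε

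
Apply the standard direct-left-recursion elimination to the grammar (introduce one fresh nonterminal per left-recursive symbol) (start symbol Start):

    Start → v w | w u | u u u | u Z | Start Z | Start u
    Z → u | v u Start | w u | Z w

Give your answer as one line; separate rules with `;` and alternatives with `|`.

Left recursion appears on Start, Z.
For Start: α = {Z, u}, β = {v w, w u, u u u, u Z}. Rewrite as Start → β Start1 and Start1 → α Start1 | ε.
For Z: α = {w}, β = {u, v u Start, w u}. Rewrite as Z → β Z1 and Z1 → α Z1 | ε.

Start → v w Start1 | w u Start1 | u u u Start1 | u Z Start1; Z → u Z1 | v u Start Z1 | w u Z1; Start1 → Z Start1 | u Start1 | ε; Z1 → w Z1 | ε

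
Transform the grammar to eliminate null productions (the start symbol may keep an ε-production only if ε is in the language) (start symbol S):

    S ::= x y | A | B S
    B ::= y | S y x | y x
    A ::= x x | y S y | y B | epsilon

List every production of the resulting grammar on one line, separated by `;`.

The nullable symbols are {A, S}.
ε ∈ L(G) since S is nullable, so keep S → ε.
Add the nullable-subset variants: S → B S gives B S | B. B → S y x gives S y x | y x. A → y S y gives y S y | y y.

S ::= x y | A | B S | B | ε; B ::= y | S y x | y x; A ::= x x | y S y | y y | y B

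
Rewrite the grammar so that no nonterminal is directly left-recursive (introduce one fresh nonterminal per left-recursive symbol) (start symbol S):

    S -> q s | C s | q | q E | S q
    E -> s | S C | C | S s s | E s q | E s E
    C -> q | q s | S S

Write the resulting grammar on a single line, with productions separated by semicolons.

S -> q s S' | C s S' | q S' | q E S'; E -> s E' | S C E' | C E' | S s s E'; C -> q | q s | S S; S' -> q S' | ε; E' -> s q E' | s E E' | ε

S, E are directly left-recursive.
For S: α = {q}, β = {q s, C s, q, q E}. Rewrite as S → β S' and S' → α S' | ε.
For E: α = {s q, s E}, β = {s, S C, C, S s s}. Rewrite as E → β E' and E' → α E' | ε.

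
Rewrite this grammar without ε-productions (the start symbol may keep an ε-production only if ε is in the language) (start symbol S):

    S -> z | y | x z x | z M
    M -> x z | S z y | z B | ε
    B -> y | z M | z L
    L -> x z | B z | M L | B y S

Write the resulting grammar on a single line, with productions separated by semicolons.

Nullable set = {M}.
ε ∉ L(G), so no ε-production is kept.
For each production, add variants omitting each subset of nullable occurrences: B → z M gives z M | z.

S -> z | y | x z x | z M; M -> x z | S z y | z B; B -> y | z M | z | z L; L -> x z | B z | M L | B y S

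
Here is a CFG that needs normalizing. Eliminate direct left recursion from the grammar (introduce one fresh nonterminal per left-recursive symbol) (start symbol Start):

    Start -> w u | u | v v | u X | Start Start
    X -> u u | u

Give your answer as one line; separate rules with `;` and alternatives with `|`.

Start -> w u Start1 | u Start1 | v v Start1 | u X Start1; X -> u u | u; Start1 -> Start Start1 | ε

Start is directly left-recursive.
For Start: α = {Start}, β = {w u, u, v v, u X}. Rewrite as Start → β Start1 and Start1 → α Start1 | ε.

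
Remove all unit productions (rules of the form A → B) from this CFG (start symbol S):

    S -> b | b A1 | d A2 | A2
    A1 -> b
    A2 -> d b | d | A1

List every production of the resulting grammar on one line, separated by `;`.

S -> d b | d | b | b A1 | d A2; A1 -> b; A2 -> d b | d | b

Unit pairs: A2 ⇒* {A1}; S ⇒* {A1, A2}.
For every A with A ⇒* B via unit rules, add B's non-unit alternatives to A; then delete every rule of the form X → Y.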